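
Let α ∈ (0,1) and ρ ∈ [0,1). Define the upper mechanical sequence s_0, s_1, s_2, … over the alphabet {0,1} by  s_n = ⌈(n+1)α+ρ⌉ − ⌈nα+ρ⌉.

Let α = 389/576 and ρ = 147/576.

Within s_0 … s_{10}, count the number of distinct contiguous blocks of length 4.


5

t_n = ⌈(n·389+147)/576⌉ for n = 0 … 11:
  n=0…9: ⌈147/576⌉=1 ⌈536/576⌉=1 ⌈925/576⌉=2 ⌈1314/576⌉=3 ⌈1703/576⌉=3 ⌈2092/576⌉=4 ⌈2481/576⌉=5 ⌈2870/576⌉=5 ⌈3259/576⌉=6 ⌈3648/576⌉=7
  n=10…11: ⌈4037/576⌉=8 ⌈4426/576⌉=8
s_n = t_(n+1) − t_n for n = 0 … 10 gives
prefix = 01101101110
slide a length-4 window over [0..3] … [7..10] (8 windows); first occurrence of each distinct factor:
  [  0..  3] 0110
  [  1..  4] 1101
  [  2..  5] 1011
  [  6..  9] 0111
  [  7.. 10] 1110
  (the other 3 windows repeat one of these)
distinct factors: {0110, 0111, 1011, 1101, 1110}
count = 5  (Sturmian bound for length 4 is 5)


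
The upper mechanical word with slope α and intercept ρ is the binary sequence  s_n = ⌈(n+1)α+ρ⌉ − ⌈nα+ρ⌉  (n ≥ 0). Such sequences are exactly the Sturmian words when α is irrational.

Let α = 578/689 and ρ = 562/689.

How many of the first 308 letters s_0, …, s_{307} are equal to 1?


259

#1s = Σ_{n=0}^{307} s_n = Σ_{n=0}^{307} (⌈(n+1)α+ρ⌉ − ⌈nα+ρ⌉)
the sum telescopes: every ⌈nα+ρ⌉ with 0 < n < 308 appears once with + and once with −, leaving ⌈308α+ρ⌉ − ⌈0·α+ρ⌉
308α + ρ = (308·578 + 562) / 689 = 178586/689
ρ = 562/689
⌈178586/689⌉ = 260,  ⌈562/689⌉ = 1
#1s = 260 − 1 = 259


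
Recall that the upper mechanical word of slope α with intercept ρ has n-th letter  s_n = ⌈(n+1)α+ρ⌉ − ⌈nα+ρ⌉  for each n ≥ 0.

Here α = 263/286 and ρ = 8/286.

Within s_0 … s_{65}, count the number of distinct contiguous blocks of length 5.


t_n = ⌈(n·263+8)/286⌉ for n = 0 … 66:
  n=0…9: ⌈8/286⌉=1 ⌈271/286⌉=1 ⌈534/286⌉=2 ⌈797/286⌉=3 ⌈1060/286⌉=4 ⌈1323/286⌉=5 ⌈1586/286⌉=6 ⌈1849/286⌉=7 ⌈2112/286⌉=8 ⌈2375/286⌉=9
  n=10…19: ⌈2638/286⌉=10 ⌈2901/286⌉=11 ⌈3164/286⌉=12 ⌈3427/286⌉=12 ⌈3690/286⌉=13 ⌈3953/286⌉=14 ⌈4216/286⌉=15 ⌈4479/286⌉=16 ⌈4742/286⌉=17 ⌈5005/286⌉=18
  n=20…29: ⌈5268/286⌉=19 ⌈5531/286⌉=20 ⌈5794/286⌉=21 ⌈6057/286⌉=22 ⌈6320/286⌉=23 ⌈6583/286⌉=24 ⌈6846/286⌉=24 ⌈7109/286⌉=25 ⌈7372/286⌉=26 ⌈7635/286⌉=27
  n=30…39: ⌈7898/286⌉=28 ⌈8161/286⌉=29 ⌈8424/286⌉=30 ⌈8687/286⌉=31 ⌈8950/286⌉=32 ⌈9213/286⌉=33 ⌈9476/286⌉=34 ⌈9739/286⌉=35 ⌈10002/286⌉=35 ⌈10265/286⌉=36
  n=40…49: ⌈10528/286⌉=37 ⌈10791/286⌉=38 ⌈11054/286⌉=39 ⌈11317/286⌉=40 ⌈11580/286⌉=41 ⌈11843/286⌉=42 ⌈12106/286⌉=43 ⌈12369/286⌉=44 ⌈12632/286⌉=45 ⌈12895/286⌉=46
  n=50…59: ⌈13158/286⌉=47 ⌈13421/286⌉=47 ⌈13684/286⌉=48 ⌈13947/286⌉=49 ⌈14210/286⌉=50 ⌈14473/286⌉=51 ⌈14736/286⌉=52 ⌈14999/286⌉=53 ⌈15262/286⌉=54 ⌈15525/286⌉=55
  n=60…66: ⌈15788/286⌉=56 ⌈16051/286⌉=57 ⌈16314/286⌉=58 ⌈16577/286⌉=58 ⌈16840/286⌉=59 ⌈17103/286⌉=60 ⌈17366/286⌉=61
s_n = t_(n+1) − t_n for n = 0 … 65 gives
prefix = 011111111111011111111111101111111111101111111111110111111111110111
slide a length-5 window over [0..4] … [61..65] (62 windows); first occurrence of each distinct factor:
  [  0..  4] 01111
  [  1..  5] 11111
  [  8.. 12] 11110
  [  9.. 13] 11101
  [ 10.. 14] 11011
  [ 11.. 15] 10111
  (the other 56 windows repeat one of these)
distinct factors: {01111, 10111, 11011, 11101, 11110, 11111}
count = 6  (Sturmian bound for length 5 is 6)

6


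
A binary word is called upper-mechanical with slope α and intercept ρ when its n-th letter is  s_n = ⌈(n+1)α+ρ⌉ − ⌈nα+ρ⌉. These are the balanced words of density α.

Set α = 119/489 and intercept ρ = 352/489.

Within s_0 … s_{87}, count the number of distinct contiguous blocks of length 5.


6

t_n = ⌈(n·119+352)/489⌉ for n = 0 … 88:
  n=0…9: ⌈352/489⌉=1 ⌈471/489⌉=1 ⌈590/489⌉=2 ⌈709/489⌉=2 ⌈828/489⌉=2 ⌈947/489⌉=2 ⌈1066/489⌉=3 ⌈1185/489⌉=3 ⌈1304/489⌉=3 ⌈1423/489⌉=3
  n=10…19: ⌈1542/489⌉=4 ⌈1661/489⌉=4 ⌈1780/489⌉=4 ⌈1899/489⌉=4 ⌈2018/489⌉=5 ⌈2137/489⌉=5 ⌈2256/489⌉=5 ⌈2375/489⌉=5 ⌈2494/489⌉=6 ⌈2613/489⌉=6
  n=20…29: ⌈2732/489⌉=6 ⌈2851/489⌉=6 ⌈2970/489⌉=7 ⌈3089/489⌉=7 ⌈3208/489⌉=7 ⌈3327/489⌉=7 ⌈3446/489⌉=8 ⌈3565/489⌉=8 ⌈3684/489⌉=8 ⌈3803/489⌉=8
  n=30…39: ⌈3922/489⌉=9 ⌈4041/489⌉=9 ⌈4160/489⌉=9 ⌈4279/489⌉=9 ⌈4398/489⌉=9 ⌈4517/489⌉=10 ⌈4636/489⌉=10 ⌈4755/489⌉=10 ⌈4874/489⌉=10 ⌈4993/489⌉=11
  n=40…49: ⌈5112/489⌉=11 ⌈5231/489⌉=11 ⌈5350/489⌉=11 ⌈5469/489⌉=12 ⌈5588/489⌉=12 ⌈5707/489⌉=12 ⌈5826/489⌉=12 ⌈5945/489⌉=13 ⌈6064/489⌉=13 ⌈6183/489⌉=13
  n=50…59: ⌈6302/489⌉=13 ⌈6421/489⌉=14 ⌈6540/489⌉=14 ⌈6659/489⌉=14 ⌈6778/489⌉=14 ⌈6897/489⌉=15 ⌈7016/489⌉=15 ⌈7135/489⌉=15 ⌈7254/489⌉=15 ⌈7373/489⌉=16
  n=60…69: ⌈7492/489⌉=16 ⌈7611/489⌉=16 ⌈7730/489⌉=16 ⌈7849/489⌉=17 ⌈7968/489⌉=17 ⌈8087/489⌉=17 ⌈8206/489⌉=17 ⌈8325/489⌉=18 ⌈8444/489⌉=18 ⌈8563/489⌉=18
  n=70…79: ⌈8682/489⌉=18 ⌈8801/489⌉=18 ⌈8920/489⌉=19 ⌈9039/489⌉=19 ⌈9158/489⌉=19 ⌈9277/489⌉=19 ⌈9396/489⌉=20 ⌈9515/489⌉=20 ⌈9634/489⌉=20 ⌈9753/489⌉=20
  n=80…88: ⌈9872/489⌉=21 ⌈9991/489⌉=21 ⌈10110/489⌉=21 ⌈10229/489⌉=21 ⌈10348/489⌉=22 ⌈10467/489⌉=22 ⌈10586/489⌉=22 ⌈10705/489⌉=22 ⌈10824/489⌉=23
s_n = t_(n+1) − t_n for n = 0 … 87 gives
prefix = 0100010001000100010001000100010000100010001000100010001000100010001000010001000100010001
slide a length-5 window over [0..4] … [83..87] (84 windows); first occurrence of each distinct factor:
  [  0..  4] 01000
  [  1..  5] 10001
  [  2..  6] 00010
  [  3..  7] 00100
  [ 29.. 33] 10000
  [ 30.. 34] 00001
  (the other 78 windows repeat one of these)
distinct factors: {00001, 00010, 00100, 01000, 10000, 10001}
count = 6  (Sturmian bound for length 5 is 6)


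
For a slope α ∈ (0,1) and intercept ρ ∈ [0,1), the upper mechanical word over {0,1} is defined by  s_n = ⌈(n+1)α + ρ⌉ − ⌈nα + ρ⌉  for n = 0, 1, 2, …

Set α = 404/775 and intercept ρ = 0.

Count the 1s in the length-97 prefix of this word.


#1s = Σ_{n=0}^{96} s_n = Σ_{n=0}^{96} (⌈(n+1)α+ρ⌉ − ⌈nα+ρ⌉)
the sum telescopes: every ⌈nα+ρ⌉ with 0 < n < 97 appears once with + and once with −, leaving ⌈97α+ρ⌉ − ⌈0·α+ρ⌉
97α + ρ = (97·404) / 775 = 39188/775
ρ = 0/775
⌈39188/775⌉ = 51,  ⌈0/775⌉ = 0
#1s = 51 − 0 = 51

51


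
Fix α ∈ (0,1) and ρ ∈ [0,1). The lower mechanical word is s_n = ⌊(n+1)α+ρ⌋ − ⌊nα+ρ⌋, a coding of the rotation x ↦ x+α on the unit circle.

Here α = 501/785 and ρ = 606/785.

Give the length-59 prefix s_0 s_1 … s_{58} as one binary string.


n=0: ⌊(1·501+606)/785⌋ − ⌊(0·501+606)/785⌋ = ⌊1107/785⌋ − ⌊606/785⌋ = 1 − 0 = 1
n=1: ⌊(2·501+606)/785⌋ − ⌊(1·501+606)/785⌋ = ⌊1608/785⌋ − ⌊1107/785⌋ = 2 − 1 = 1
n=2: ⌊(3·501+606)/785⌋ − ⌊(2·501+606)/785⌋ = ⌊2109/785⌋ − ⌊1608/785⌋ = 2 − 2 = 0
n=3: ⌊(4·501+606)/785⌋ − ⌊(3·501+606)/785⌋ = ⌊2610/785⌋ − ⌊2109/785⌋ = 3 − 2 = 1
n=4: ⌊(5·501+606)/785⌋ − ⌊(4·501+606)/785⌋ = ⌊3111/785⌋ − ⌊2610/785⌋ = 3 − 3 = 0
n=5: ⌊(6·501+606)/785⌋ − ⌊(5·501+606)/785⌋ = ⌊3612/785⌋ − ⌊3111/785⌋ = 4 − 3 = 1
n=6: ⌊(7·501+606)/785⌋ − ⌊(6·501+606)/785⌋ = ⌊4113/785⌋ − ⌊3612/785⌋ = 5 − 4 = 1
n=7: ⌊(8·501+606)/785⌋ − ⌊(7·501+606)/785⌋ = ⌊4614/785⌋ − ⌊4113/785⌋ = 5 − 5 = 0
n=8: ⌊(9·501+606)/785⌋ − ⌊(8·501+606)/785⌋ = ⌊5115/785⌋ − ⌊4614/785⌋ = 6 − 5 = 1
n=9: ⌊(10·501+606)/785⌋ − ⌊(9·501+606)/785⌋ = ⌊5616/785⌋ − ⌊5115/785⌋ = 7 − 6 = 1
n=10: ⌊(11·501+606)/785⌋ − ⌊(10·501+606)/785⌋ = ⌊6117/785⌋ − ⌊5616/785⌋ = 7 − 7 = 0
n=11: ⌊(12·501+606)/785⌋ − ⌊(11·501+606)/785⌋ = ⌊6618/785⌋ − ⌊6117/785⌋ = 8 − 7 = 1
n=12: ⌊(13·501+606)/785⌋ − ⌊(12·501+606)/785⌋ = ⌊7119/785⌋ − ⌊6618/785⌋ = 9 − 8 = 1
n=13: ⌊(14·501+606)/785⌋ − ⌊(13·501+606)/785⌋ = ⌊7620/785⌋ − ⌊7119/785⌋ = 9 − 9 = 0
n=14: ⌊(15·501+606)/785⌋ − ⌊(14·501+606)/785⌋ = ⌊8121/785⌋ − ⌊7620/785⌋ = 10 − 9 = 1
n=15: ⌊(16·501+606)/785⌋ − ⌊(15·501+606)/785⌋ = ⌊8622/785⌋ − ⌊8121/785⌋ = 10 − 10 = 0
n=16: ⌊(17·501+606)/785⌋ − ⌊(16·501+606)/785⌋ = ⌊9123/785⌋ − ⌊8622/785⌋ = 11 − 10 = 1
n=17: ⌊(18·501+606)/785⌋ − ⌊(17·501+606)/785⌋ = ⌊9624/785⌋ − ⌊9123/785⌋ = 12 − 11 = 1
n=18: ⌊(19·501+606)/785⌋ − ⌊(18·501+606)/785⌋ = ⌊10125/785⌋ − ⌊9624/785⌋ = 12 − 12 = 0
n=19: ⌊(20·501+606)/785⌋ − ⌊(19·501+606)/785⌋ = ⌊10626/785⌋ − ⌊10125/785⌋ = 13 − 12 = 1
n=20: ⌊(21·501+606)/785⌋ − ⌊(20·501+606)/785⌋ = ⌊11127/785⌋ − ⌊10626/785⌋ = 14 − 13 = 1
n=21: ⌊(22·501+606)/785⌋ − ⌊(21·501+606)/785⌋ = ⌊11628/785⌋ − ⌊11127/785⌋ = 14 − 14 = 0
n=22: ⌊(23·501+606)/785⌋ − ⌊(22·501+606)/785⌋ = ⌊12129/785⌋ − ⌊11628/785⌋ = 15 − 14 = 1
n=23: ⌊(24·501+606)/785⌋ − ⌊(23·501+606)/785⌋ = ⌊12630/785⌋ − ⌊12129/785⌋ = 16 − 15 = 1
n=24: ⌊(25·501+606)/785⌋ − ⌊(24·501+606)/785⌋ = ⌊13131/785⌋ − ⌊12630/785⌋ = 16 − 16 = 0
n=25: ⌊(26·501+606)/785⌋ − ⌊(25·501+606)/785⌋ = ⌊13632/785⌋ − ⌊13131/785⌋ = 17 − 16 = 1
n=26: ⌊(27·501+606)/785⌋ − ⌊(26·501+606)/785⌋ = ⌊14133/785⌋ − ⌊13632/785⌋ = 18 − 17 = 1
n=27: ⌊(28·501+606)/785⌋ − ⌊(27·501+606)/785⌋ = ⌊14634/785⌋ − ⌊14133/785⌋ = 18 − 18 = 0
n=28: ⌊(29·501+606)/785⌋ − ⌊(28·501+606)/785⌋ = ⌊15135/785⌋ − ⌊14634/785⌋ = 19 − 18 = 1
n=29: ⌊(30·501+606)/785⌋ − ⌊(29·501+606)/785⌋ = ⌊15636/785⌋ − ⌊15135/785⌋ = 19 − 19 = 0
n=30: ⌊(31·501+606)/785⌋ − ⌊(30·501+606)/785⌋ = ⌊16137/785⌋ − ⌊15636/785⌋ = 20 − 19 = 1
n=31: ⌊(32·501+606)/785⌋ − ⌊(31·501+606)/785⌋ = ⌊16638/785⌋ − ⌊16137/785⌋ = 21 − 20 = 1
n=32: ⌊(33·501+606)/785⌋ − ⌊(32·501+606)/785⌋ = ⌊17139/785⌋ − ⌊16638/785⌋ = 21 − 21 = 0
n=33: ⌊(34·501+606)/785⌋ − ⌊(33·501+606)/785⌋ = ⌊17640/785⌋ − ⌊17139/785⌋ = 22 − 21 = 1
n=34: ⌊(35·501+606)/785⌋ − ⌊(34·501+606)/785⌋ = ⌊18141/785⌋ − ⌊17640/785⌋ = 23 − 22 = 1
n=35: ⌊(36·501+606)/785⌋ − ⌊(35·501+606)/785⌋ = ⌊18642/785⌋ − ⌊18141/785⌋ = 23 − 23 = 0
n=36: ⌊(37·501+606)/785⌋ − ⌊(36·501+606)/785⌋ = ⌊19143/785⌋ − ⌊18642/785⌋ = 24 − 23 = 1
n=37: ⌊(38·501+606)/785⌋ − ⌊(37·501+606)/785⌋ = ⌊19644/785⌋ − ⌊19143/785⌋ = 25 − 24 = 1
n=38: ⌊(39·501+606)/785⌋ − ⌊(38·501+606)/785⌋ = ⌊20145/785⌋ − ⌊19644/785⌋ = 25 − 25 = 0
n=39: ⌊(40·501+606)/785⌋ − ⌊(39·501+606)/785⌋ = ⌊20646/785⌋ − ⌊20145/785⌋ = 26 − 25 = 1
n=40: ⌊(41·501+606)/785⌋ − ⌊(40·501+606)/785⌋ = ⌊21147/785⌋ − ⌊20646/785⌋ = 26 − 26 = 0
n=41: ⌊(42·501+606)/785⌋ − ⌊(41·501+606)/785⌋ = ⌊21648/785⌋ − ⌊21147/785⌋ = 27 − 26 = 1
n=42: ⌊(43·501+606)/785⌋ − ⌊(42·501+606)/785⌋ = ⌊22149/785⌋ − ⌊21648/785⌋ = 28 − 27 = 1
n=43: ⌊(44·501+606)/785⌋ − ⌊(43·501+606)/785⌋ = ⌊22650/785⌋ − ⌊22149/785⌋ = 28 − 28 = 0
n=44: ⌊(45·501+606)/785⌋ − ⌊(44·501+606)/785⌋ = ⌊23151/785⌋ − ⌊22650/785⌋ = 29 − 28 = 1
n=45: ⌊(46·501+606)/785⌋ − ⌊(45·501+606)/785⌋ = ⌊23652/785⌋ − ⌊23151/785⌋ = 30 − 29 = 1
n=46: ⌊(47·501+606)/785⌋ − ⌊(46·501+606)/785⌋ = ⌊24153/785⌋ − ⌊23652/785⌋ = 30 − 30 = 0
n=47: ⌊(48·501+606)/785⌋ − ⌊(47·501+606)/785⌋ = ⌊24654/785⌋ − ⌊24153/785⌋ = 31 − 30 = 1
n=48: ⌊(49·501+606)/785⌋ − ⌊(48·501+606)/785⌋ = ⌊25155/785⌋ − ⌊24654/785⌋ = 32 − 31 = 1
n=49: ⌊(50·501+606)/785⌋ − ⌊(49·501+606)/785⌋ = ⌊25656/785⌋ − ⌊25155/785⌋ = 32 − 32 = 0
n=50: ⌊(51·501+606)/785⌋ − ⌊(50·501+606)/785⌋ = ⌊26157/785⌋ − ⌊25656/785⌋ = 33 − 32 = 1
n=51: ⌊(52·501+606)/785⌋ − ⌊(51·501+606)/785⌋ = ⌊26658/785⌋ − ⌊26157/785⌋ = 33 − 33 = 0
n=52: ⌊(53·501+606)/785⌋ − ⌊(52·501+606)/785⌋ = ⌊27159/785⌋ − ⌊26658/785⌋ = 34 − 33 = 1
n=53: ⌊(54·501+606)/785⌋ − ⌊(53·501+606)/785⌋ = ⌊27660/785⌋ − ⌊27159/785⌋ = 35 − 34 = 1
n=54: ⌊(55·501+606)/785⌋ − ⌊(54·501+606)/785⌋ = ⌊28161/785⌋ − ⌊27660/785⌋ = 35 − 35 = 0
n=55: ⌊(56·501+606)/785⌋ − ⌊(55·501+606)/785⌋ = ⌊28662/785⌋ − ⌊28161/785⌋ = 36 − 35 = 1
n=56: ⌊(57·501+606)/785⌋ − ⌊(56·501+606)/785⌋ = ⌊29163/785⌋ − ⌊28662/785⌋ = 37 − 36 = 1
n=57: ⌊(58·501+606)/785⌋ − ⌊(57·501+606)/785⌋ = ⌊29664/785⌋ − ⌊29163/785⌋ = 37 − 37 = 0
n=58: ⌊(59·501+606)/785⌋ − ⌊(58·501+606)/785⌋ = ⌊30165/785⌋ − ⌊29664/785⌋ = 38 − 37 = 1

11010110110110101101101101101011011011010110110110101101101


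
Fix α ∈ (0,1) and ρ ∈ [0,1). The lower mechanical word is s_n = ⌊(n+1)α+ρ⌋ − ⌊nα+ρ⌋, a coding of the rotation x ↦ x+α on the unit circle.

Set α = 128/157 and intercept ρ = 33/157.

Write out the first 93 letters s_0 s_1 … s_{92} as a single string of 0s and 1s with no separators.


101111011110111110111101111101111011111011110111101111101111011111011110111101111101111011111

n=0: ⌊(1·128+33)/157⌋ − ⌊(0·128+33)/157⌋ = ⌊161/157⌋ − ⌊33/157⌋ = 1 − 0 = 1
n=1: ⌊(2·128+33)/157⌋ − ⌊(1·128+33)/157⌋ = ⌊289/157⌋ − ⌊161/157⌋ = 1 − 1 = 0
n=2: ⌊(3·128+33)/157⌋ − ⌊(2·128+33)/157⌋ = ⌊417/157⌋ − ⌊289/157⌋ = 2 − 1 = 1
n=3: ⌊(4·128+33)/157⌋ − ⌊(3·128+33)/157⌋ = ⌊545/157⌋ − ⌊417/157⌋ = 3 − 2 = 1
n=4: ⌊(5·128+33)/157⌋ − ⌊(4·128+33)/157⌋ = ⌊673/157⌋ − ⌊545/157⌋ = 4 − 3 = 1
n=5: ⌊(6·128+33)/157⌋ − ⌊(5·128+33)/157⌋ = ⌊801/157⌋ − ⌊673/157⌋ = 5 − 4 = 1
n=6: ⌊(7·128+33)/157⌋ − ⌊(6·128+33)/157⌋ = ⌊929/157⌋ − ⌊801/157⌋ = 5 − 5 = 0
n=7: ⌊(8·128+33)/157⌋ − ⌊(7·128+33)/157⌋ = ⌊1057/157⌋ − ⌊929/157⌋ = 6 − 5 = 1
n=8: ⌊(9·128+33)/157⌋ − ⌊(8·128+33)/157⌋ = ⌊1185/157⌋ − ⌊1057/157⌋ = 7 − 6 = 1
n=9: ⌊(10·128+33)/157⌋ − ⌊(9·128+33)/157⌋ = ⌊1313/157⌋ − ⌊1185/157⌋ = 8 − 7 = 1
n=10: ⌊(11·128+33)/157⌋ − ⌊(10·128+33)/157⌋ = ⌊1441/157⌋ − ⌊1313/157⌋ = 9 − 8 = 1
n=11: ⌊(12·128+33)/157⌋ − ⌊(11·128+33)/157⌋ = ⌊1569/157⌋ − ⌊1441/157⌋ = 9 − 9 = 0
n=12: ⌊(13·128+33)/157⌋ − ⌊(12·128+33)/157⌋ = ⌊1697/157⌋ − ⌊1569/157⌋ = 10 − 9 = 1
n=13: ⌊(14·128+33)/157⌋ − ⌊(13·128+33)/157⌋ = ⌊1825/157⌋ − ⌊1697/157⌋ = 11 − 10 = 1
n=14: ⌊(15·128+33)/157⌋ − ⌊(14·128+33)/157⌋ = ⌊1953/157⌋ − ⌊1825/157⌋ = 12 − 11 = 1
n=15: ⌊(16·128+33)/157⌋ − ⌊(15·128+33)/157⌋ = ⌊2081/157⌋ − ⌊1953/157⌋ = 13 − 12 = 1
n=16: ⌊(17·128+33)/157⌋ − ⌊(16·128+33)/157⌋ = ⌊2209/157⌋ − ⌊2081/157⌋ = 14 − 13 = 1
n=17: ⌊(18·128+33)/157⌋ − ⌊(17·128+33)/157⌋ = ⌊2337/157⌋ − ⌊2209/157⌋ = 14 − 14 = 0
n=18: ⌊(19·128+33)/157⌋ − ⌊(18·128+33)/157⌋ = ⌊2465/157⌋ − ⌊2337/157⌋ = 15 − 14 = 1
n=19: ⌊(20·128+33)/157⌋ − ⌊(19·128+33)/157⌋ = ⌊2593/157⌋ − ⌊2465/157⌋ = 16 − 15 = 1
n=20: ⌊(21·128+33)/157⌋ − ⌊(20·128+33)/157⌋ = ⌊2721/157⌋ − ⌊2593/157⌋ = 17 − 16 = 1
n=21: ⌊(22·128+33)/157⌋ − ⌊(21·128+33)/157⌋ = ⌊2849/157⌋ − ⌊2721/157⌋ = 18 − 17 = 1
n=22: ⌊(23·128+33)/157⌋ − ⌊(22·128+33)/157⌋ = ⌊2977/157⌋ − ⌊2849/157⌋ = 18 − 18 = 0
n=23: ⌊(24·128+33)/157⌋ − ⌊(23·128+33)/157⌋ = ⌊3105/157⌋ − ⌊2977/157⌋ = 19 − 18 = 1
n=24: ⌊(25·128+33)/157⌋ − ⌊(24·128+33)/157⌋ = ⌊3233/157⌋ − ⌊3105/157⌋ = 20 − 19 = 1
n=25: ⌊(26·128+33)/157⌋ − ⌊(25·128+33)/157⌋ = ⌊3361/157⌋ − ⌊3233/157⌋ = 21 − 20 = 1
n=26: ⌊(27·128+33)/157⌋ − ⌊(26·128+33)/157⌋ = ⌊3489/157⌋ − ⌊3361/157⌋ = 22 − 21 = 1
n=27: ⌊(28·128+33)/157⌋ − ⌊(27·128+33)/157⌋ = ⌊3617/157⌋ − ⌊3489/157⌋ = 23 − 22 = 1
n=28: ⌊(29·128+33)/157⌋ − ⌊(28·128+33)/157⌋ = ⌊3745/157⌋ − ⌊3617/157⌋ = 23 − 23 = 0
n=29: ⌊(30·128+33)/157⌋ − ⌊(29·128+33)/157⌋ = ⌊3873/157⌋ − ⌊3745/157⌋ = 24 − 23 = 1
n=30: ⌊(31·128+33)/157⌋ − ⌊(30·128+33)/157⌋ = ⌊4001/157⌋ − ⌊3873/157⌋ = 25 − 24 = 1
n=31: ⌊(32·128+33)/157⌋ − ⌊(31·128+33)/157⌋ = ⌊4129/157⌋ − ⌊4001/157⌋ = 26 − 25 = 1
n=32: ⌊(33·128+33)/157⌋ − ⌊(32·128+33)/157⌋ = ⌊4257/157⌋ − ⌊4129/157⌋ = 27 − 26 = 1
n=33: ⌊(34·128+33)/157⌋ − ⌊(33·128+33)/157⌋ = ⌊4385/157⌋ − ⌊4257/157⌋ = 27 − 27 = 0
n=34: ⌊(35·128+33)/157⌋ − ⌊(34·128+33)/157⌋ = ⌊4513/157⌋ − ⌊4385/157⌋ = 28 − 27 = 1
n=35: ⌊(36·128+33)/157⌋ − ⌊(35·128+33)/157⌋ = ⌊4641/157⌋ − ⌊4513/157⌋ = 29 − 28 = 1
n=36: ⌊(37·128+33)/157⌋ − ⌊(36·128+33)/157⌋ = ⌊4769/157⌋ − ⌊4641/157⌋ = 30 − 29 = 1
n=37: ⌊(38·128+33)/157⌋ − ⌊(37·128+33)/157⌋ = ⌊4897/157⌋ − ⌊4769/157⌋ = 31 − 30 = 1
n=38: ⌊(39·128+33)/157⌋ − ⌊(38·128+33)/157⌋ = ⌊5025/157⌋ − ⌊4897/157⌋ = 32 − 31 = 1
n=39: ⌊(40·128+33)/157⌋ − ⌊(39·128+33)/157⌋ = ⌊5153/157⌋ − ⌊5025/157⌋ = 32 − 32 = 0
n=40: ⌊(41·128+33)/157⌋ − ⌊(40·128+33)/157⌋ = ⌊5281/157⌋ − ⌊5153/157⌋ = 33 − 32 = 1
n=41: ⌊(42·128+33)/157⌋ − ⌊(41·128+33)/157⌋ = ⌊5409/157⌋ − ⌊5281/157⌋ = 34 − 33 = 1
n=42: ⌊(43·128+33)/157⌋ − ⌊(42·128+33)/157⌋ = ⌊5537/157⌋ − ⌊5409/157⌋ = 35 − 34 = 1
n=43: ⌊(44·128+33)/157⌋ − ⌊(43·128+33)/157⌋ = ⌊5665/157⌋ − ⌊5537/157⌋ = 36 − 35 = 1
n=44: ⌊(45·128+33)/157⌋ − ⌊(44·128+33)/157⌋ = ⌊5793/157⌋ − ⌊5665/157⌋ = 36 − 36 = 0
n=45: ⌊(46·128+33)/157⌋ − ⌊(45·128+33)/157⌋ = ⌊5921/157⌋ − ⌊5793/157⌋ = 37 − 36 = 1
n=46: ⌊(47·128+33)/157⌋ − ⌊(46·128+33)/157⌋ = ⌊6049/157⌋ − ⌊5921/157⌋ = 38 − 37 = 1
n=47: ⌊(48·128+33)/157⌋ − ⌊(47·128+33)/157⌋ = ⌊6177/157⌋ − ⌊6049/157⌋ = 39 − 38 = 1
n=48: ⌊(49·128+33)/157⌋ − ⌊(48·128+33)/157⌋ = ⌊6305/157⌋ − ⌊6177/157⌋ = 40 − 39 = 1
n=49: ⌊(50·128+33)/157⌋ − ⌊(49·128+33)/157⌋ = ⌊6433/157⌋ − ⌊6305/157⌋ = 40 − 40 = 0
n=50: ⌊(51·128+33)/157⌋ − ⌊(50·128+33)/157⌋ = ⌊6561/157⌋ − ⌊6433/157⌋ = 41 − 40 = 1
n=51: ⌊(52·128+33)/157⌋ − ⌊(51·128+33)/157⌋ = ⌊6689/157⌋ − ⌊6561/157⌋ = 42 − 41 = 1
n=52: ⌊(53·128+33)/157⌋ − ⌊(52·128+33)/157⌋ = ⌊6817/157⌋ − ⌊6689/157⌋ = 43 − 42 = 1
n=53: ⌊(54·128+33)/157⌋ − ⌊(53·128+33)/157⌋ = ⌊6945/157⌋ − ⌊6817/157⌋ = 44 − 43 = 1
n=54: ⌊(55·128+33)/157⌋ − ⌊(54·128+33)/157⌋ = ⌊7073/157⌋ − ⌊6945/157⌋ = 45 − 44 = 1
n=55: ⌊(56·128+33)/157⌋ − ⌊(55·128+33)/157⌋ = ⌊7201/157⌋ − ⌊7073/157⌋ = 45 − 45 = 0
n=56: ⌊(57·128+33)/157⌋ − ⌊(56·128+33)/157⌋ = ⌊7329/157⌋ − ⌊7201/157⌋ = 46 − 45 = 1
n=57: ⌊(58·128+33)/157⌋ − ⌊(57·128+33)/157⌋ = ⌊7457/157⌋ − ⌊7329/157⌋ = 47 − 46 = 1
n=58: ⌊(59·128+33)/157⌋ − ⌊(58·128+33)/157⌋ = ⌊7585/157⌋ − ⌊7457/157⌋ = 48 − 47 = 1
n=59: ⌊(60·128+33)/157⌋ − ⌊(59·128+33)/157⌋ = ⌊7713/157⌋ − ⌊7585/157⌋ = 49 − 48 = 1
n=60: ⌊(61·128+33)/157⌋ − ⌊(60·128+33)/157⌋ = ⌊7841/157⌋ − ⌊7713/157⌋ = 49 − 49 = 0
n=61: ⌊(62·128+33)/157⌋ − ⌊(61·128+33)/157⌋ = ⌊7969/157⌋ − ⌊7841/157⌋ = 50 − 49 = 1
n=62: ⌊(63·128+33)/157⌋ − ⌊(62·128+33)/157⌋ = ⌊8097/157⌋ − ⌊7969/157⌋ = 51 − 50 = 1
n=63: ⌊(64·128+33)/157⌋ − ⌊(63·128+33)/157⌋ = ⌊8225/157⌋ − ⌊8097/157⌋ = 52 − 51 = 1
n=64: ⌊(65·128+33)/157⌋ − ⌊(64·128+33)/157⌋ = ⌊8353/157⌋ − ⌊8225/157⌋ = 53 − 52 = 1
n=65: ⌊(66·128+33)/157⌋ − ⌊(65·128+33)/157⌋ = ⌊8481/157⌋ − ⌊8353/157⌋ = 54 − 53 = 1
n=66: ⌊(67·128+33)/157⌋ − ⌊(66·128+33)/157⌋ = ⌊8609/157⌋ − ⌊8481/157⌋ = 54 − 54 = 0
n=67: ⌊(68·128+33)/157⌋ − ⌊(67·128+33)/157⌋ = ⌊8737/157⌋ − ⌊8609/157⌋ = 55 − 54 = 1
n=68: ⌊(69·128+33)/157⌋ − ⌊(68·128+33)/157⌋ = ⌊8865/157⌋ − ⌊8737/157⌋ = 56 − 55 = 1
n=69: ⌊(70·128+33)/157⌋ − ⌊(69·128+33)/157⌋ = ⌊8993/157⌋ − ⌊8865/157⌋ = 57 − 56 = 1
n=70: ⌊(71·128+33)/157⌋ − ⌊(70·128+33)/157⌋ = ⌊9121/157⌋ − ⌊8993/157⌋ = 58 − 57 = 1
n=71: ⌊(72·128+33)/157⌋ − ⌊(71·128+33)/157⌋ = ⌊9249/157⌋ − ⌊9121/157⌋ = 58 − 58 = 0
n=72: ⌊(73·128+33)/157⌋ − ⌊(72·128+33)/157⌋ = ⌊9377/157⌋ − ⌊9249/157⌋ = 59 − 58 = 1
n=73: ⌊(74·128+33)/157⌋ − ⌊(73·128+33)/157⌋ = ⌊9505/157⌋ − ⌊9377/157⌋ = 60 − 59 = 1
n=74: ⌊(75·128+33)/157⌋ − ⌊(74·128+33)/157⌋ = ⌊9633/157⌋ − ⌊9505/157⌋ = 61 − 60 = 1
n=75: ⌊(76·128+33)/157⌋ − ⌊(75·128+33)/157⌋ = ⌊9761/157⌋ − ⌊9633/157⌋ = 62 − 61 = 1
n=76: ⌊(77·128+33)/157⌋ − ⌊(76·128+33)/157⌋ = ⌊9889/157⌋ − ⌊9761/157⌋ = 62 − 62 = 0
n=77: ⌊(78·128+33)/157⌋ − ⌊(77·128+33)/157⌋ = ⌊10017/157⌋ − ⌊9889/157⌋ = 63 − 62 = 1
n=78: ⌊(79·128+33)/157⌋ − ⌊(78·128+33)/157⌋ = ⌊10145/157⌋ − ⌊10017/157⌋ = 64 − 63 = 1
n=79: ⌊(80·128+33)/157⌋ − ⌊(79·128+33)/157⌋ = ⌊10273/157⌋ − ⌊10145/157⌋ = 65 − 64 = 1
n=80: ⌊(81·128+33)/157⌋ − ⌊(80·128+33)/157⌋ = ⌊10401/157⌋ − ⌊10273/157⌋ = 66 − 65 = 1
n=81: ⌊(82·128+33)/157⌋ − ⌊(81·128+33)/157⌋ = ⌊10529/157⌋ − ⌊10401/157⌋ = 67 − 66 = 1
n=82: ⌊(83·128+33)/157⌋ − ⌊(82·128+33)/157⌋ = ⌊10657/157⌋ − ⌊10529/157⌋ = 67 − 67 = 0
n=83: ⌊(84·128+33)/157⌋ − ⌊(83·128+33)/157⌋ = ⌊10785/157⌋ − ⌊10657/157⌋ = 68 − 67 = 1
n=84: ⌊(85·128+33)/157⌋ − ⌊(84·128+33)/157⌋ = ⌊10913/157⌋ − ⌊10785/157⌋ = 69 − 68 = 1
n=85: ⌊(86·128+33)/157⌋ − ⌊(85·128+33)/157⌋ = ⌊11041/157⌋ − ⌊10913/157⌋ = 70 − 69 = 1
n=86: ⌊(87·128+33)/157⌋ − ⌊(86·128+33)/157⌋ = ⌊11169/157⌋ − ⌊11041/157⌋ = 71 − 70 = 1
n=87: ⌊(88·128+33)/157⌋ − ⌊(87·128+33)/157⌋ = ⌊11297/157⌋ − ⌊11169/157⌋ = 71 − 71 = 0
n=88: ⌊(89·128+33)/157⌋ − ⌊(88·128+33)/157⌋ = ⌊11425/157⌋ − ⌊11297/157⌋ = 72 − 71 = 1
n=89: ⌊(90·128+33)/157⌋ − ⌊(89·128+33)/157⌋ = ⌊11553/157⌋ − ⌊11425/157⌋ = 73 − 72 = 1
n=90: ⌊(91·128+33)/157⌋ − ⌊(90·128+33)/157⌋ = ⌊11681/157⌋ − ⌊11553/157⌋ = 74 − 73 = 1
n=91: ⌊(92·128+33)/157⌋ − ⌊(91·128+33)/157⌋ = ⌊11809/157⌋ − ⌊11681/157⌋ = 75 − 74 = 1
n=92: ⌊(93·128+33)/157⌋ − ⌊(92·128+33)/157⌋ = ⌊11937/157⌋ − ⌊11809/157⌋ = 76 − 75 = 1


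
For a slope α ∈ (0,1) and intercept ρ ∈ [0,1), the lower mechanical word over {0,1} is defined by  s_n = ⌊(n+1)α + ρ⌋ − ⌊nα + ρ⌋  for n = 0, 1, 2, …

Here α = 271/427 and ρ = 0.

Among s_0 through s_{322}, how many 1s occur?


#1s = Σ_{n=0}^{322} s_n = Σ_{n=0}^{322} (⌊(n+1)α+ρ⌋ − ⌊nα+ρ⌋)
the sum telescopes: every ⌊nα+ρ⌋ with 0 < n < 323 appears once with + and once with −, leaving ⌊323α+ρ⌋ − ⌊0·α+ρ⌋
323α + ρ = (323·271) / 427 = 87533/427
ρ = 0/427
⌊87533/427⌋ = 204,  ⌊0/427⌋ = 0
#1s = 204 − 0 = 204

204


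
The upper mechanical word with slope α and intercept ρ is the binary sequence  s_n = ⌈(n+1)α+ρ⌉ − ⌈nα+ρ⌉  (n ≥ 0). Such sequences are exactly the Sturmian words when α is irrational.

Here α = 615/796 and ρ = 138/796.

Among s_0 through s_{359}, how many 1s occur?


#1s = Σ_{n=0}^{359} s_n = Σ_{n=0}^{359} (⌈(n+1)α+ρ⌉ − ⌈nα+ρ⌉)
the sum telescopes: every ⌈nα+ρ⌉ with 0 < n < 360 appears once with + and once with −, leaving ⌈360α+ρ⌉ − ⌈0·α+ρ⌉
360α + ρ = (360·615 + 138) / 796 = 221538/796
ρ = 138/796
⌈221538/796⌉ = 279,  ⌈138/796⌉ = 1
#1s = 279 − 1 = 278

278


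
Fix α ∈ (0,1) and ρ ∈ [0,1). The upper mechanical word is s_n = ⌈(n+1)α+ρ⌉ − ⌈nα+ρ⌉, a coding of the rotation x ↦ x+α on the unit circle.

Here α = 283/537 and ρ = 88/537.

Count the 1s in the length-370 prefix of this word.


195

#1s = Σ_{n=0}^{369} s_n = Σ_{n=0}^{369} (⌈(n+1)α+ρ⌉ − ⌈nα+ρ⌉)
the sum telescopes: every ⌈nα+ρ⌉ with 0 < n < 370 appears once with + and once with −, leaving ⌈370α+ρ⌉ − ⌈0·α+ρ⌉
370α + ρ = (370·283 + 88) / 537 = 104798/537
ρ = 88/537
⌈104798/537⌉ = 196,  ⌈88/537⌉ = 1
#1s = 196 − 1 = 195


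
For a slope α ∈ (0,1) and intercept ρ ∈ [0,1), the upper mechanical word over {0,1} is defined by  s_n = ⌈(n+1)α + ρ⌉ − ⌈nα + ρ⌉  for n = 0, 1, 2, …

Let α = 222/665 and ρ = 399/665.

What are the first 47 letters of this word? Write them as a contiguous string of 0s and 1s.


01001001001001001001001001001001001001001001001

n=0: ⌈(1·222+399)/665⌉ − ⌈(0·222+399)/665⌉ = ⌈621/665⌉ − ⌈399/665⌉ = 1 − 1 = 0
n=1: ⌈(2·222+399)/665⌉ − ⌈(1·222+399)/665⌉ = ⌈843/665⌉ − ⌈621/665⌉ = 2 − 1 = 1
n=2: ⌈(3·222+399)/665⌉ − ⌈(2·222+399)/665⌉ = ⌈1065/665⌉ − ⌈843/665⌉ = 2 − 2 = 0
n=3: ⌈(4·222+399)/665⌉ − ⌈(3·222+399)/665⌉ = ⌈1287/665⌉ − ⌈1065/665⌉ = 2 − 2 = 0
n=4: ⌈(5·222+399)/665⌉ − ⌈(4·222+399)/665⌉ = ⌈1509/665⌉ − ⌈1287/665⌉ = 3 − 2 = 1
n=5: ⌈(6·222+399)/665⌉ − ⌈(5·222+399)/665⌉ = ⌈1731/665⌉ − ⌈1509/665⌉ = 3 − 3 = 0
n=6: ⌈(7·222+399)/665⌉ − ⌈(6·222+399)/665⌉ = ⌈1953/665⌉ − ⌈1731/665⌉ = 3 − 3 = 0
n=7: ⌈(8·222+399)/665⌉ − ⌈(7·222+399)/665⌉ = ⌈2175/665⌉ − ⌈1953/665⌉ = 4 − 3 = 1
n=8: ⌈(9·222+399)/665⌉ − ⌈(8·222+399)/665⌉ = ⌈2397/665⌉ − ⌈2175/665⌉ = 4 − 4 = 0
n=9: ⌈(10·222+399)/665⌉ − ⌈(9·222+399)/665⌉ = ⌈2619/665⌉ − ⌈2397/665⌉ = 4 − 4 = 0
n=10: ⌈(11·222+399)/665⌉ − ⌈(10·222+399)/665⌉ = ⌈2841/665⌉ − ⌈2619/665⌉ = 5 − 4 = 1
n=11: ⌈(12·222+399)/665⌉ − ⌈(11·222+399)/665⌉ = ⌈3063/665⌉ − ⌈2841/665⌉ = 5 − 5 = 0
n=12: ⌈(13·222+399)/665⌉ − ⌈(12·222+399)/665⌉ = ⌈3285/665⌉ − ⌈3063/665⌉ = 5 − 5 = 0
n=13: ⌈(14·222+399)/665⌉ − ⌈(13·222+399)/665⌉ = ⌈3507/665⌉ − ⌈3285/665⌉ = 6 − 5 = 1
n=14: ⌈(15·222+399)/665⌉ − ⌈(14·222+399)/665⌉ = ⌈3729/665⌉ − ⌈3507/665⌉ = 6 − 6 = 0
n=15: ⌈(16·222+399)/665⌉ − ⌈(15·222+399)/665⌉ = ⌈3951/665⌉ − ⌈3729/665⌉ = 6 − 6 = 0
n=16: ⌈(17·222+399)/665⌉ − ⌈(16·222+399)/665⌉ = ⌈4173/665⌉ − ⌈3951/665⌉ = 7 − 6 = 1
n=17: ⌈(18·222+399)/665⌉ − ⌈(17·222+399)/665⌉ = ⌈4395/665⌉ − ⌈4173/665⌉ = 7 − 7 = 0
n=18: ⌈(19·222+399)/665⌉ − ⌈(18·222+399)/665⌉ = ⌈4617/665⌉ − ⌈4395/665⌉ = 7 − 7 = 0
n=19: ⌈(20·222+399)/665⌉ − ⌈(19·222+399)/665⌉ = ⌈4839/665⌉ − ⌈4617/665⌉ = 8 − 7 = 1
n=20: ⌈(21·222+399)/665⌉ − ⌈(20·222+399)/665⌉ = ⌈5061/665⌉ − ⌈4839/665⌉ = 8 − 8 = 0
n=21: ⌈(22·222+399)/665⌉ − ⌈(21·222+399)/665⌉ = ⌈5283/665⌉ − ⌈5061/665⌉ = 8 − 8 = 0
n=22: ⌈(23·222+399)/665⌉ − ⌈(22·222+399)/665⌉ = ⌈5505/665⌉ − ⌈5283/665⌉ = 9 − 8 = 1
n=23: ⌈(24·222+399)/665⌉ − ⌈(23·222+399)/665⌉ = ⌈5727/665⌉ − ⌈5505/665⌉ = 9 − 9 = 0
n=24: ⌈(25·222+399)/665⌉ − ⌈(24·222+399)/665⌉ = ⌈5949/665⌉ − ⌈5727/665⌉ = 9 − 9 = 0
n=25: ⌈(26·222+399)/665⌉ − ⌈(25·222+399)/665⌉ = ⌈6171/665⌉ − ⌈5949/665⌉ = 10 − 9 = 1
n=26: ⌈(27·222+399)/665⌉ − ⌈(26·222+399)/665⌉ = ⌈6393/665⌉ − ⌈6171/665⌉ = 10 − 10 = 0
n=27: ⌈(28·222+399)/665⌉ − ⌈(27·222+399)/665⌉ = ⌈6615/665⌉ − ⌈6393/665⌉ = 10 − 10 = 0
n=28: ⌈(29·222+399)/665⌉ − ⌈(28·222+399)/665⌉ = ⌈6837/665⌉ − ⌈6615/665⌉ = 11 − 10 = 1
n=29: ⌈(30·222+399)/665⌉ − ⌈(29·222+399)/665⌉ = ⌈7059/665⌉ − ⌈6837/665⌉ = 11 − 11 = 0
n=30: ⌈(31·222+399)/665⌉ − ⌈(30·222+399)/665⌉ = ⌈7281/665⌉ − ⌈7059/665⌉ = 11 − 11 = 0
n=31: ⌈(32·222+399)/665⌉ − ⌈(31·222+399)/665⌉ = ⌈7503/665⌉ − ⌈7281/665⌉ = 12 − 11 = 1
n=32: ⌈(33·222+399)/665⌉ − ⌈(32·222+399)/665⌉ = ⌈7725/665⌉ − ⌈7503/665⌉ = 12 − 12 = 0
n=33: ⌈(34·222+399)/665⌉ − ⌈(33·222+399)/665⌉ = ⌈7947/665⌉ − ⌈7725/665⌉ = 12 − 12 = 0
n=34: ⌈(35·222+399)/665⌉ − ⌈(34·222+399)/665⌉ = ⌈8169/665⌉ − ⌈7947/665⌉ = 13 − 12 = 1
n=35: ⌈(36·222+399)/665⌉ − ⌈(35·222+399)/665⌉ = ⌈8391/665⌉ − ⌈8169/665⌉ = 13 − 13 = 0
n=36: ⌈(37·222+399)/665⌉ − ⌈(36·222+399)/665⌉ = ⌈8613/665⌉ − ⌈8391/665⌉ = 13 − 13 = 0
n=37: ⌈(38·222+399)/665⌉ − ⌈(37·222+399)/665⌉ = ⌈8835/665⌉ − ⌈8613/665⌉ = 14 − 13 = 1
n=38: ⌈(39·222+399)/665⌉ − ⌈(38·222+399)/665⌉ = ⌈9057/665⌉ − ⌈8835/665⌉ = 14 − 14 = 0
n=39: ⌈(40·222+399)/665⌉ − ⌈(39·222+399)/665⌉ = ⌈9279/665⌉ − ⌈9057/665⌉ = 14 − 14 = 0
n=40: ⌈(41·222+399)/665⌉ − ⌈(40·222+399)/665⌉ = ⌈9501/665⌉ − ⌈9279/665⌉ = 15 − 14 = 1
n=41: ⌈(42·222+399)/665⌉ − ⌈(41·222+399)/665⌉ = ⌈9723/665⌉ − ⌈9501/665⌉ = 15 − 15 = 0
n=42: ⌈(43·222+399)/665⌉ − ⌈(42·222+399)/665⌉ = ⌈9945/665⌉ − ⌈9723/665⌉ = 15 − 15 = 0
n=43: ⌈(44·222+399)/665⌉ − ⌈(43·222+399)/665⌉ = ⌈10167/665⌉ − ⌈9945/665⌉ = 16 − 15 = 1
n=44: ⌈(45·222+399)/665⌉ − ⌈(44·222+399)/665⌉ = ⌈10389/665⌉ − ⌈10167/665⌉ = 16 − 16 = 0
n=45: ⌈(46·222+399)/665⌉ − ⌈(45·222+399)/665⌉ = ⌈10611/665⌉ − ⌈10389/665⌉ = 16 − 16 = 0
n=46: ⌈(47·222+399)/665⌉ − ⌈(46·222+399)/665⌉ = ⌈10833/665⌉ − ⌈10611/665⌉ = 17 − 16 = 1


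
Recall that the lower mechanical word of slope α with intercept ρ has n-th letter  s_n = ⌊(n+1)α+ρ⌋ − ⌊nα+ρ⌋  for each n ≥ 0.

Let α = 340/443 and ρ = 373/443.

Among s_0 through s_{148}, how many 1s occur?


#1s = Σ_{n=0}^{148} s_n = Σ_{n=0}^{148} (⌊(n+1)α+ρ⌋ − ⌊nα+ρ⌋)
the sum telescopes: every ⌊nα+ρ⌋ with 0 < n < 149 appears once with + and once with −, leaving ⌊149α+ρ⌋ − ⌊0·α+ρ⌋
149α + ρ = (149·340 + 373) / 443 = 51033/443
ρ = 373/443
⌊51033/443⌋ = 115,  ⌊373/443⌋ = 0
#1s = 115 − 0 = 115

115


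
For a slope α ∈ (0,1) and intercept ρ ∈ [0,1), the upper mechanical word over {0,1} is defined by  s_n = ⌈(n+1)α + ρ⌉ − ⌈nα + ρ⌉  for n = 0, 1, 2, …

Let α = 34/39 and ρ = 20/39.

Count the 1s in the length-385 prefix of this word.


336

#1s = Σ_{n=0}^{384} s_n = Σ_{n=0}^{384} (⌈(n+1)α+ρ⌉ − ⌈nα+ρ⌉)
the sum telescopes: every ⌈nα+ρ⌉ with 0 < n < 385 appears once with + and once with −, leaving ⌈385α+ρ⌉ − ⌈0·α+ρ⌉
385α + ρ = (385·34 + 20) / 39 = 13110/39
ρ = 20/39
⌈13110/39⌉ = 337,  ⌈20/39⌉ = 1
#1s = 337 − 1 = 336


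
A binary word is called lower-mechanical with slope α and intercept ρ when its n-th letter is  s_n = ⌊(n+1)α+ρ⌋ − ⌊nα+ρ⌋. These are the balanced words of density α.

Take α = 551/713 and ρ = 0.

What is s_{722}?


(n+1)α + ρ = (723·551) / 713 = 398373/713
nα + ρ     = (722·551) / 713 = 397822/713
⌊398373/713⌋ = 558,  ⌊397822/713⌋ = 557
s_{722} = 558 − 557 = 1

1


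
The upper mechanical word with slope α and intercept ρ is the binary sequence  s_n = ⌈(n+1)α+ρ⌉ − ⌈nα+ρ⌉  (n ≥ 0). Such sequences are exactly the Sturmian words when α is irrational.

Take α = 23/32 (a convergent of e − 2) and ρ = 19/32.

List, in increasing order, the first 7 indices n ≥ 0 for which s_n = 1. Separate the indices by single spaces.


n=0: ⌈42/32⌉−⌈19/32⌉ = 2−1 = 1  ← one
n=1: ⌈65/32⌉−⌈42/32⌉ = 3−2 = 1  ← one
n=2: ⌈88/32⌉−⌈65/32⌉ = 3−3 = 0
n=3: ⌈111/32⌉−⌈88/32⌉ = 4−3 = 1  ← one
n=4: ⌈134/32⌉−⌈111/32⌉ = 5−4 = 1  ← one
n=5: ⌈157/32⌉−⌈134/32⌉ = 5−5 = 0
n=6: ⌈180/32⌉−⌈157/32⌉ = 6−5 = 1  ← one
n=7: ⌈203/32⌉−⌈180/32⌉ = 7−6 = 1  ← one
n=8: ⌈226/32⌉−⌈203/32⌉ = 8−7 = 1  ← one
positions of the first 7 ones: 0 1 3 4 6 7 8

0 1 3 4 6 7 8


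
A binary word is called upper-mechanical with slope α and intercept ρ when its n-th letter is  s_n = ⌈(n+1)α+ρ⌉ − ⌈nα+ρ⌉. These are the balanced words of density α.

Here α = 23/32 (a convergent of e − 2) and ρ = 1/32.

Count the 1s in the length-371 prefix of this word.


#1s = Σ_{n=0}^{370} s_n = Σ_{n=0}^{370} (⌈(n+1)α+ρ⌉ − ⌈nα+ρ⌉)
the sum telescopes: every ⌈nα+ρ⌉ with 0 < n < 371 appears once with + and once with −, leaving ⌈371α+ρ⌉ − ⌈0·α+ρ⌉
371α + ρ = (371·23 + 1) / 32 = 8534/32
ρ = 1/32
⌈8534/32⌉ = 267,  ⌈1/32⌉ = 1
#1s = 267 − 1 = 266

266


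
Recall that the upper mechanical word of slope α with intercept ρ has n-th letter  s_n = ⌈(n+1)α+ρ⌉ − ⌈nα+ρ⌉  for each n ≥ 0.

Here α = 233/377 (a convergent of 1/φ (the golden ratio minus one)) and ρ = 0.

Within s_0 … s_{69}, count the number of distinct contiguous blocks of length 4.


t_n = ⌈(n·233)/377⌉ for n = 0 … 70:
  n=0…9: ⌈0/377⌉=0 ⌈233/377⌉=1 ⌈466/377⌉=2 ⌈699/377⌉=2 ⌈932/377⌉=3 ⌈1165/377⌉=4 ⌈1398/377⌉=4 ⌈1631/377⌉=5 ⌈1864/377⌉=5 ⌈2097/377⌉=6
  n=10…19: ⌈2330/377⌉=7 ⌈2563/377⌉=7 ⌈2796/377⌉=8 ⌈3029/377⌉=9 ⌈3262/377⌉=9 ⌈3495/377⌉=10 ⌈3728/377⌉=10 ⌈3961/377⌉=11 ⌈4194/377⌉=12 ⌈4427/377⌉=12
  n=20…29: ⌈4660/377⌉=13 ⌈4893/377⌉=13 ⌈5126/377⌉=14 ⌈5359/377⌉=15 ⌈5592/377⌉=15 ⌈5825/377⌉=16 ⌈6058/377⌉=17 ⌈6291/377⌉=17 ⌈6524/377⌉=18 ⌈6757/377⌉=18
  n=30…39: ⌈6990/377⌉=19 ⌈7223/377⌉=20 ⌈7456/377⌉=20 ⌈7689/377⌉=21 ⌈7922/377⌉=22 ⌈8155/377⌉=22 ⌈8388/377⌉=23 ⌈8621/377⌉=23 ⌈8854/377⌉=24 ⌈9087/377⌉=25
  n=40…49: ⌈9320/377⌉=25 ⌈9553/377⌉=26 ⌈9786/377⌉=26 ⌈10019/377⌉=27 ⌈10252/377⌉=28 ⌈10485/377⌉=28 ⌈10718/377⌉=29 ⌈10951/377⌉=30 ⌈11184/377⌉=30 ⌈11417/377⌉=31
  n=50…59: ⌈11650/377⌉=31 ⌈11883/377⌉=32 ⌈12116/377⌉=33 ⌈12349/377⌉=33 ⌈12582/377⌉=34 ⌈12815/377⌉=34 ⌈13048/377⌉=35 ⌈13281/377⌉=36 ⌈13514/377⌉=36 ⌈13747/377⌉=37
  n=60…69: ⌈13980/377⌉=38 ⌈14213/377⌉=38 ⌈14446/377⌉=39 ⌈14679/377⌉=39 ⌈14912/377⌉=40 ⌈15145/377⌉=41 ⌈15378/377⌉=41 ⌈15611/377⌉=42 ⌈15844/377⌉=43 ⌈16077/377⌉=43
  n=70: ⌈16310/377⌉=44
s_n = t_(n+1) − t_n for n = 0 … 69 gives
prefix = 1101101011011010110101101101011011010110101101101011010110110101101101
slide a length-4 window over [0..3] … [66..69] (67 windows); first occurrence of each distinct factor:
  [  0..  3] 1101
  [  1..  4] 1011
  [  2..  5] 0110
  [  4..  7] 1010
  [  5..  8] 0101
  (the other 62 windows repeat one of these)
distinct factors: {0101, 0110, 1010, 1011, 1101}
count = 5  (Sturmian bound for length 4 is 5)

5


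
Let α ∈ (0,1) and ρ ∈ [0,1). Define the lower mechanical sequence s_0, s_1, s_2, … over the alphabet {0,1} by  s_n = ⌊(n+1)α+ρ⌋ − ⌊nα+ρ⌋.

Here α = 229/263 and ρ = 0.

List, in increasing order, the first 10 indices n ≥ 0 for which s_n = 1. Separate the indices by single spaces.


1 2 3 4 5 6 8 9 10 11

n=0: ⌊229/263⌋−⌊0/263⌋ = 0−0 = 0
n=1: ⌊458/263⌋−⌊229/263⌋ = 1−0 = 1  ← one
n=2: ⌊687/263⌋−⌊458/263⌋ = 2−1 = 1  ← one
n=3: ⌊916/263⌋−⌊687/263⌋ = 3−2 = 1  ← one
n=4: ⌊1145/263⌋−⌊916/263⌋ = 4−3 = 1  ← one
n=5: ⌊1374/263⌋−⌊1145/263⌋ = 5−4 = 1  ← one
n=6: ⌊1603/263⌋−⌊1374/263⌋ = 6−5 = 1  ← one
n=7: ⌊1832/263⌋−⌊1603/263⌋ = 6−6 = 0
n=8: ⌊2061/263⌋−⌊1832/263⌋ = 7−6 = 1  ← one
n=9: ⌊2290/263⌋−⌊2061/263⌋ = 8−7 = 1  ← one
n=10: ⌊2519/263⌋−⌊2290/263⌋ = 9−8 = 1  ← one
n=11: ⌊2748/263⌋−⌊2519/263⌋ = 10−9 = 1  ← one
positions of the first 10 ones: 1 2 3 4 5 6 8 9 10 11


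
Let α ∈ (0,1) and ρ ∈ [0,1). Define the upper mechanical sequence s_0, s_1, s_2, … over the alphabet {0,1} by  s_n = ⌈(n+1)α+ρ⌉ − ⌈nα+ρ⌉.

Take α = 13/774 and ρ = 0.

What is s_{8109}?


0

(n+1)α + ρ = (8110·13) / 774 = 105430/774
nα + ρ     = (8109·13) / 774 = 105417/774
⌈105430/774⌉ = 137,  ⌈105417/774⌉ = 137
s_{8109} = 137 − 137 = 0


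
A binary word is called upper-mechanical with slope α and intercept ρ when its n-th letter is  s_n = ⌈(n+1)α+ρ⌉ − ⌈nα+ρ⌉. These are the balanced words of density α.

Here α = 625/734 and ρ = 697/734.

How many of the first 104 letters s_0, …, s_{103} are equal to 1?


89

#1s = Σ_{n=0}^{103} s_n = Σ_{n=0}^{103} (⌈(n+1)α+ρ⌉ − ⌈nα+ρ⌉)
the sum telescopes: every ⌈nα+ρ⌉ with 0 < n < 104 appears once with + and once with −, leaving ⌈104α+ρ⌉ − ⌈0·α+ρ⌉
104α + ρ = (104·625 + 697) / 734 = 65697/734
ρ = 697/734
⌈65697/734⌉ = 90,  ⌈697/734⌉ = 1
#1s = 90 − 1 = 89


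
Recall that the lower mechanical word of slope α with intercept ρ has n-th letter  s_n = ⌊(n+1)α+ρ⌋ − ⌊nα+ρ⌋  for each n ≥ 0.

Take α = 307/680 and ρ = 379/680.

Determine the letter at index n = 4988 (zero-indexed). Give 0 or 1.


0

(n+1)α + ρ = (4989·307 + 379) / 680 = 1532002/680
nα + ρ     = (4988·307 + 379) / 680 = 1531695/680
⌊1532002/680⌋ = 2252,  ⌊1531695/680⌋ = 2252
s_{4988} = 2252 − 2252 = 0


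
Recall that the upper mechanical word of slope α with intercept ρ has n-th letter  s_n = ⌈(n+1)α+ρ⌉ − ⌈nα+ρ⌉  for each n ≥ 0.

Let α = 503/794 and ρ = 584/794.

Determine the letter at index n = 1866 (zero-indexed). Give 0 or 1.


1

(n+1)α + ρ = (1867·503 + 584) / 794 = 939685/794
nα + ρ     = (1866·503 + 584) / 794 = 939182/794
⌈939685/794⌉ = 1184,  ⌈939182/794⌉ = 1183
s_{1866} = 1184 − 1183 = 1


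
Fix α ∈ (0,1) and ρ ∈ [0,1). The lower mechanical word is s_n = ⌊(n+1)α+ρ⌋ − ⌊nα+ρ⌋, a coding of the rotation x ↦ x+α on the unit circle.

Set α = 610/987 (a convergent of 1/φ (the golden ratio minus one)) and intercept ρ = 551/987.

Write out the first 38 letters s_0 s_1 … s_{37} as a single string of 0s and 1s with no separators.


n=0: ⌊(1·610+551)/987⌋ − ⌊(0·610+551)/987⌋ = ⌊1161/987⌋ − ⌊551/987⌋ = 1 − 0 = 1
n=1: ⌊(2·610+551)/987⌋ − ⌊(1·610+551)/987⌋ = ⌊1771/987⌋ − ⌊1161/987⌋ = 1 − 1 = 0
n=2: ⌊(3·610+551)/987⌋ − ⌊(2·610+551)/987⌋ = ⌊2381/987⌋ − ⌊1771/987⌋ = 2 − 1 = 1
n=3: ⌊(4·610+551)/987⌋ − ⌊(3·610+551)/987⌋ = ⌊2991/987⌋ − ⌊2381/987⌋ = 3 − 2 = 1
n=4: ⌊(5·610+551)/987⌋ − ⌊(4·610+551)/987⌋ = ⌊3601/987⌋ − ⌊2991/987⌋ = 3 − 3 = 0
n=5: ⌊(6·610+551)/987⌋ − ⌊(5·610+551)/987⌋ = ⌊4211/987⌋ − ⌊3601/987⌋ = 4 − 3 = 1
n=6: ⌊(7·610+551)/987⌋ − ⌊(6·610+551)/987⌋ = ⌊4821/987⌋ − ⌊4211/987⌋ = 4 − 4 = 0
n=7: ⌊(8·610+551)/987⌋ − ⌊(7·610+551)/987⌋ = ⌊5431/987⌋ − ⌊4821/987⌋ = 5 − 4 = 1
n=8: ⌊(9·610+551)/987⌋ − ⌊(8·610+551)/987⌋ = ⌊6041/987⌋ − ⌊5431/987⌋ = 6 − 5 = 1
n=9: ⌊(10·610+551)/987⌋ − ⌊(9·610+551)/987⌋ = ⌊6651/987⌋ − ⌊6041/987⌋ = 6 − 6 = 0
n=10: ⌊(11·610+551)/987⌋ − ⌊(10·610+551)/987⌋ = ⌊7261/987⌋ − ⌊6651/987⌋ = 7 − 6 = 1
n=11: ⌊(12·610+551)/987⌋ − ⌊(11·610+551)/987⌋ = ⌊7871/987⌋ − ⌊7261/987⌋ = 7 − 7 = 0
n=12: ⌊(13·610+551)/987⌋ − ⌊(12·610+551)/987⌋ = ⌊8481/987⌋ − ⌊7871/987⌋ = 8 − 7 = 1
n=13: ⌊(14·610+551)/987⌋ − ⌊(13·610+551)/987⌋ = ⌊9091/987⌋ − ⌊8481/987⌋ = 9 − 8 = 1
n=14: ⌊(15·610+551)/987⌋ − ⌊(14·610+551)/987⌋ = ⌊9701/987⌋ − ⌊9091/987⌋ = 9 − 9 = 0
n=15: ⌊(16·610+551)/987⌋ − ⌊(15·610+551)/987⌋ = ⌊10311/987⌋ − ⌊9701/987⌋ = 10 − 9 = 1
n=16: ⌊(17·610+551)/987⌋ − ⌊(16·610+551)/987⌋ = ⌊10921/987⌋ − ⌊10311/987⌋ = 11 − 10 = 1
n=17: ⌊(18·610+551)/987⌋ − ⌊(17·610+551)/987⌋ = ⌊11531/987⌋ − ⌊10921/987⌋ = 11 − 11 = 0
n=18: ⌊(19·610+551)/987⌋ − ⌊(18·610+551)/987⌋ = ⌊12141/987⌋ − ⌊11531/987⌋ = 12 − 11 = 1
n=19: ⌊(20·610+551)/987⌋ − ⌊(19·610+551)/987⌋ = ⌊12751/987⌋ − ⌊12141/987⌋ = 12 − 12 = 0
n=20: ⌊(21·610+551)/987⌋ − ⌊(20·610+551)/987⌋ = ⌊13361/987⌋ − ⌊12751/987⌋ = 13 − 12 = 1
n=21: ⌊(22·610+551)/987⌋ − ⌊(21·610+551)/987⌋ = ⌊13971/987⌋ − ⌊13361/987⌋ = 14 − 13 = 1
n=22: ⌊(23·610+551)/987⌋ − ⌊(22·610+551)/987⌋ = ⌊14581/987⌋ − ⌊13971/987⌋ = 14 − 14 = 0
n=23: ⌊(24·610+551)/987⌋ − ⌊(23·610+551)/987⌋ = ⌊15191/987⌋ − ⌊14581/987⌋ = 15 − 14 = 1
n=24: ⌊(25·610+551)/987⌋ − ⌊(24·610+551)/987⌋ = ⌊15801/987⌋ − ⌊15191/987⌋ = 16 − 15 = 1
n=25: ⌊(26·610+551)/987⌋ − ⌊(25·610+551)/987⌋ = ⌊16411/987⌋ − ⌊15801/987⌋ = 16 − 16 = 0
n=26: ⌊(27·610+551)/987⌋ − ⌊(26·610+551)/987⌋ = ⌊17021/987⌋ − ⌊16411/987⌋ = 17 − 16 = 1
n=27: ⌊(28·610+551)/987⌋ − ⌊(27·610+551)/987⌋ = ⌊17631/987⌋ − ⌊17021/987⌋ = 17 − 17 = 0
n=28: ⌊(29·610+551)/987⌋ − ⌊(28·610+551)/987⌋ = ⌊18241/987⌋ − ⌊17631/987⌋ = 18 − 17 = 1
n=29: ⌊(30·610+551)/987⌋ − ⌊(29·610+551)/987⌋ = ⌊18851/987⌋ − ⌊18241/987⌋ = 19 − 18 = 1
n=30: ⌊(31·610+551)/987⌋ − ⌊(30·610+551)/987⌋ = ⌊19461/987⌋ − ⌊18851/987⌋ = 19 − 19 = 0
n=31: ⌊(32·610+551)/987⌋ − ⌊(31·610+551)/987⌋ = ⌊20071/987⌋ − ⌊19461/987⌋ = 20 − 19 = 1
n=32: ⌊(33·610+551)/987⌋ − ⌊(32·610+551)/987⌋ = ⌊20681/987⌋ − ⌊20071/987⌋ = 20 − 20 = 0
n=33: ⌊(34·610+551)/987⌋ − ⌊(33·610+551)/987⌋ = ⌊21291/987⌋ − ⌊20681/987⌋ = 21 − 20 = 1
n=34: ⌊(35·610+551)/987⌋ − ⌊(34·610+551)/987⌋ = ⌊21901/987⌋ − ⌊21291/987⌋ = 22 − 21 = 1
n=35: ⌊(36·610+551)/987⌋ − ⌊(35·610+551)/987⌋ = ⌊22511/987⌋ − ⌊21901/987⌋ = 22 − 22 = 0
n=36: ⌊(37·610+551)/987⌋ − ⌊(36·610+551)/987⌋ = ⌊23121/987⌋ − ⌊22511/987⌋ = 23 − 22 = 1
n=37: ⌊(38·610+551)/987⌋ − ⌊(37·610+551)/987⌋ = ⌊23731/987⌋ − ⌊23121/987⌋ = 24 − 23 = 1

10110101101011011010110110101101011011
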